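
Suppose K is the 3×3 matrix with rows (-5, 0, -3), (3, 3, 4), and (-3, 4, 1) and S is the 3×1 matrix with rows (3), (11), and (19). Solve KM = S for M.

M = [[0], [5], [-1]]

K is on the left of M, so left-multiply by K⁻¹: M = K⁻¹S.
det K = 2; the adjugate gives K⁻¹ = [[-13/2, -6, 9/2], [-15/2, -7, 11/2], [21/2, 10, -15/2]].
M = K⁻¹S = [[-13/2, -6, 9/2], [-15/2, -7, 11/2], [21/2, 10, -15/2]] · [[3], [11], [19]] = [[0], [5], [-1]].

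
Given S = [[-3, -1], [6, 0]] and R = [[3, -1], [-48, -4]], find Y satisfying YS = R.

Y = [[1, 1], [4, -6]]

S is on the right of Y, so right-multiply by S⁻¹: Y = RS⁻¹.
det S = 6; the adjugate gives S⁻¹ = [[0, 1/6], [-1, -1/2]].
Y = RS⁻¹ = [[3, -1], [-48, -4]] · [[0, 1/6], [-1, -1/2]] = [[1, 1], [4, -6]].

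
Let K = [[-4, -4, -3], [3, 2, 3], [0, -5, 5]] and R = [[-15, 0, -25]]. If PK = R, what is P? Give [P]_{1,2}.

K is on the right of P, so right-multiply by K⁻¹: P = RK⁻¹.
K has determinant 5; K⁻¹ = [[5, 7, -6/5], [-3, -4, 3/5], [-3, -4, 4/5]].
P = RK⁻¹ = [[-15, 0, -25]] · [[5, 7, -6/5], [-3, -4, 3/5], [-3, -4, 4/5]] = [[0, -5, -2]].

-5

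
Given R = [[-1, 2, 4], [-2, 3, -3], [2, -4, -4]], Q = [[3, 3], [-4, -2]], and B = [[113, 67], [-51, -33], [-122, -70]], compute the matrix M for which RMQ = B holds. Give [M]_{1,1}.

M = R⁻¹BQ⁻¹ (apply R⁻¹ on the left and Q⁻¹ on the right).
det R = 4, so R⁻¹ = [[-6, -2, -9/2], [-7/2, -1, -11/4], [1/2, 0, 1/4]].
det Q = 6; the adjugate gives Q⁻¹ = [[-1/3, -1/2], [2/3, 1/2]].
R⁻¹B = [[-27, -21], [-9, -9], [26, 16]].
M = (R⁻¹B)Q⁻¹ = [[-5, 3], [-3, 0], [2, -5]].

-5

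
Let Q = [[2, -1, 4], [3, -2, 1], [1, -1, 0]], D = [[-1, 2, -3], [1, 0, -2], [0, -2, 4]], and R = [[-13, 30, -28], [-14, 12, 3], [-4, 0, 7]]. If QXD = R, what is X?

Left-multiply by Q⁻¹ and right-multiply by D⁻¹: X = Q⁻¹RD⁻¹.
det Q = -3, so Q⁻¹ = [[-1/3, 4/3, -7/3], [-1/3, 4/3, -10/3], [1/3, -1/3, 1/3]].
det D = 2, so D⁻¹ = [[-2, -1, -2], [-2, -2, -5/2], [-1, -1, -1]].
Q⁻¹R = [[-5, 6, -3], [-1, 6, -10], [-1, 6, -8]].
X = (Q⁻¹R)D⁻¹ = [[1, -4, -2], [0, -1, -3], [-2, -3, -5]].

X = [[1, -4, -2], [0, -1, -3], [-2, -3, -5]]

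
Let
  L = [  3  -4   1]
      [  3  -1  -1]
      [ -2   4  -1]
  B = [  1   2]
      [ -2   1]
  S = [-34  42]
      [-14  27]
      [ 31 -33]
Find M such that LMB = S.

Left-multiply by L⁻¹ and right-multiply by B⁻¹: M = L⁻¹SB⁻¹.
det L = 5; the adjugate gives L⁻¹ = [[1, 0, 1], [1, -1/5, 6/5], [2, -4/5, 9/5]].
det B = 5, so B⁻¹ = [[1/5, -2/5], [2/5, 1/5]].
L⁻¹S = [[-3, 9], [6, -3], [-1, 3]].
M = (L⁻¹S)B⁻¹ = [[3, 3], [0, -3], [1, 1]].

M = [[3, 3], [0, -3], [1, 1]]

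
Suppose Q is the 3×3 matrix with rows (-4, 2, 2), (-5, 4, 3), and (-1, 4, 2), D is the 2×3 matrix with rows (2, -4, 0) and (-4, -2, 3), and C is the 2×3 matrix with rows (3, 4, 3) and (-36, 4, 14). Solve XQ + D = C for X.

X = [[-2, 1, 2], [3, 5, -5]]

XQ = C − D = [[1, 8, 3], [-32, 6, 11]].
Q is on the right of X, so right-multiply by Q⁻¹: X = (C − D)Q⁻¹.
Q has determinant -2; Q⁻¹ = [[2, -2, 1], [-7/2, 3, -1], [8, -7, 3]].
X = (C − D)Q⁻¹ = [[-2, 1, 2], [3, 5, -5]].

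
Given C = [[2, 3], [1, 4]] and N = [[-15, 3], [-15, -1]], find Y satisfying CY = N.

C is on the left of Y, so left-multiply by C⁻¹: Y = C⁻¹N.
det C = 5, so C⁻¹ = [[4/5, -3/5], [-1/5, 2/5]].
Y = C⁻¹N = [[4/5, -3/5], [-1/5, 2/5]] · [[-15, 3], [-15, -1]] = [[-3, 3], [-3, -1]].

Y = [[-3, 3], [-3, -1]]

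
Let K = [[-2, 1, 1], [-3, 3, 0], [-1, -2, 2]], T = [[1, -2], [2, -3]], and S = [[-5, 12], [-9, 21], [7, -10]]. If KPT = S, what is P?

P = [[3, -4], [-2, -3], [-1, -3]]

P = K⁻¹ST⁻¹ (apply K⁻¹ on the left and T⁻¹ on the right).
K has determinant 3; K⁻¹ = [[2, -4/3, -1], [2, -1, -1], [3, -5/3, -1]].
det T = 1, so T⁻¹ = [[-3, 2], [-2, 1]].
K⁻¹S = [[-5, 6], [-8, 13], [-7, 11]].
P = (K⁻¹S)T⁻¹ = [[3, -4], [-2, -3], [-1, -3]].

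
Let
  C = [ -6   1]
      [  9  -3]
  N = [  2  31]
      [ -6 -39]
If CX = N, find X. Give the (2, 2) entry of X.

-5

Since C multiplies X on the left, X = C⁻¹N.
C has determinant 9; C⁻¹ = [[-1/3, -1/9], [-1, -2/3]].
X = C⁻¹N = [[-1/3, -1/9], [-1, -2/3]] · [[2, 31], [-6, -39]] = [[0, -6], [2, -5]].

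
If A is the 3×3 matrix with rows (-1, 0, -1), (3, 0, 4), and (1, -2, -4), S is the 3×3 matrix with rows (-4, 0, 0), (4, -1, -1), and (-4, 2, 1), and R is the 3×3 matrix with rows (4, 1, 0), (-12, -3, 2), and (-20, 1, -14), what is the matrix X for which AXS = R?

X = [[3, 3, 1], [-4, -5, -3], [-2, -4, -2]]

X = A⁻¹RS⁻¹ (apply A⁻¹ on the left and S⁻¹ on the right).
det A = -2; the adjugate gives A⁻¹ = [[-4, -1, 0], [-8, -5/2, -1/2], [3, 1, 0]].
S has determinant -4; S⁻¹ = [[-1/4, 0, 0], [0, 1, 1], [-1, -2, -1]].
A⁻¹R = [[-4, -1, -2], [8, -1, 2], [0, 0, 2]].
X = (A⁻¹R)S⁻¹ = [[3, 3, 1], [-4, -5, -3], [-2, -4, -2]].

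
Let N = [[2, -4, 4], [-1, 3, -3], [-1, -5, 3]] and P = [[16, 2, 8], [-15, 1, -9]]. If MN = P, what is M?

M = [[5, -1, -5], [-6, -1, 4]]

N is on the right of M, so right-multiply by N⁻¹: M = PN⁻¹.
N has determinant -4; N⁻¹ = [[3/2, 2, 0], [-3/2, -5/2, -1/2], [-2, -7/2, -1/2]].
M = PN⁻¹ = [[16, 2, 8], [-15, 1, -9]] · [[3/2, 2, 0], [-3/2, -5/2, -1/2], [-2, -7/2, -1/2]] = [[5, -1, -5], [-6, -1, 4]].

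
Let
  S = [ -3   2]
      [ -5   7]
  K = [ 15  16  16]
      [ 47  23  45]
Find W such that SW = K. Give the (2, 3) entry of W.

5

Since S multiplies W on the left, W = S⁻¹K.
S has determinant -11; S⁻¹ = [[-7/11, 2/11], [-5/11, 3/11]].
W = S⁻¹K = [[-7/11, 2/11], [-5/11, 3/11]] · [[15, 16, 16], [47, 23, 45]] = [[-1, -6, -2], [6, -1, 5]].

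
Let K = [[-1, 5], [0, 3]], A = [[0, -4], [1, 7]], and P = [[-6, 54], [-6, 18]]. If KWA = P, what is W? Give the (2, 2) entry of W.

-2

Left-multiply by K⁻¹ and right-multiply by A⁻¹: W = K⁻¹PA⁻¹.
det K = -3, so K⁻¹ = [[-1, 5/3], [0, 1/3]].
det A = 4, so A⁻¹ = [[7/4, 1], [-1/4, 0]].
K⁻¹P = [[-4, -24], [-2, 6]].
W = (K⁻¹P)A⁻¹ = [[-1, -4], [-5, -2]].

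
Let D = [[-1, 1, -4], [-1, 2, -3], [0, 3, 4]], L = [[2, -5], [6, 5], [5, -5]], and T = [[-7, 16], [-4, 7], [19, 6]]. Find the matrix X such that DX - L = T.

DX = T + L = [[-5, 11], [2, 12], [24, 1]].
D is on the left of X, so left-multiply by D⁻¹: X = D⁻¹(T + L).
det D = -1, so D⁻¹ = [[-17, 16, -5], [-4, 4, -1], [3, -3, 1]].
X = D⁻¹(T + L) = [[-3, 0], [4, 3], [3, -2]].

X = [[-3, 0], [4, 3], [3, -2]]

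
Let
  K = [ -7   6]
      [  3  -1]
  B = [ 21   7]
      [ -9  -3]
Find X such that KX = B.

Since K multiplies X on the left, X = K⁻¹B.
det K = -11; the adjugate gives K⁻¹ = [[1/11, 6/11], [3/11, 7/11]].
X = K⁻¹B = [[1/11, 6/11], [3/11, 7/11]] · [[21, 7], [-9, -3]] = [[-3, -1], [0, 0]].

X = [[-3, -1], [0, 0]]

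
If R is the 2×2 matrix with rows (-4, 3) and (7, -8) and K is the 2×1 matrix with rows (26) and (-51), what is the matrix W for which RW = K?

W = [[-5], [2]]

Since R multiplies W on the left, W = R⁻¹K.
det R = 11, so R⁻¹ = [[-8/11, -3/11], [-7/11, -4/11]].
W = R⁻¹K = [[-8/11, -3/11], [-7/11, -4/11]] · [[26], [-51]] = [[-5], [2]].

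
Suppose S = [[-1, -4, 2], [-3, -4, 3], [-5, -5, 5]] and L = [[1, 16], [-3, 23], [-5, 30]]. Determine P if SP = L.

Left-multiplying both sides by S⁻¹ gives P = S⁻¹L.
S has determinant -5; S⁻¹ = [[1, -2, 4/5], [0, -1, 3/5], [1, -3, 8/5]].
P = S⁻¹L = [[1, -2, 4/5], [0, -1, 3/5], [1, -3, 8/5]] · [[1, 16], [-3, 23], [-5, 30]] = [[3, -6], [0, -5], [2, -5]].

P = [[3, -6], [0, -5], [2, -5]]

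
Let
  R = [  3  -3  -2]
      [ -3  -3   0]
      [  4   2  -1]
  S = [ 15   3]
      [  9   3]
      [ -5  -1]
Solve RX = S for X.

Since R multiplies X on the left, X = R⁻¹S.
det R = 6, so R⁻¹ = [[1/2, -7/6, -1], [-1/2, 5/6, 1], [1, -3, -3]].
X = R⁻¹S = [[1/2, -7/6, -1], [-1/2, 5/6, 1], [1, -3, -3]] · [[15, 3], [9, 3], [-5, -1]] = [[2, -1], [-5, 0], [3, -3]].

X = [[2, -1], [-5, 0], [3, -3]]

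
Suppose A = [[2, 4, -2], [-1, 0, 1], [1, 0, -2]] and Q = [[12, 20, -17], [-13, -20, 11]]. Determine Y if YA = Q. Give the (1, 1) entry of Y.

Right-multiplying both sides by A⁻¹ gives Y = QA⁻¹.
det A = -4; the adjugate gives A⁻¹ = [[0, -2, -1], [1/4, 1/2, 0], [0, -1, -1]].
Y = QA⁻¹ = [[12, 20, -17], [-13, -20, 11]] · [[0, -2, -1], [1/4, 1/2, 0], [0, -1, -1]] = [[5, 3, 5], [-5, 5, 2]].

5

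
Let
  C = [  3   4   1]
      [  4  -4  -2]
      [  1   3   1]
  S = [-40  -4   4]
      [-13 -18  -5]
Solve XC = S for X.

Right-multiplying both sides by C⁻¹ gives X = SC⁻¹.
det C = -2, so C⁻¹ = [[-1, 1/2, 2], [3, -1, -5], [-8, 5/2, 14]].
X = SC⁻¹ = [[-40, -4, 4], [-13, -18, -5]] · [[-1, 1/2, 2], [3, -1, -5], [-8, 5/2, 14]] = [[-4, -6, -4], [-1, -1, -6]].

X = [[-4, -6, -4], [-1, -1, -6]]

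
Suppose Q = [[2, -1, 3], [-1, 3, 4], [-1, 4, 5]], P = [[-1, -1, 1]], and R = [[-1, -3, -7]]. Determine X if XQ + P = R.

XQ = R − P = [[0, -2, -8]].
Since Q sits to the right of X, X = (R − P)Q⁻¹.
Q has determinant -6; Q⁻¹ = [[1/6, -17/6, 13/6], [-1/6, -13/6, 11/6], [1/6, 7/6, -5/6]].
X = (R − P)Q⁻¹ = [[-1, -5, 3]].

X = [[-1, -5, 3]]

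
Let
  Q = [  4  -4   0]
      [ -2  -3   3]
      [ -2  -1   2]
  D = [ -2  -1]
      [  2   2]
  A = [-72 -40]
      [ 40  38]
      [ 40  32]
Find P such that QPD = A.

P = [[4, -3], [-4, -2], [-2, 2]]

Isolating P: multiply by Q⁻¹ from the left and D⁻¹ from the right, so P = Q⁻¹AD⁻¹.
det Q = -4; the adjugate gives Q⁻¹ = [[3/4, -2, 3], [1/2, -2, 3], [1, -3, 5]].
D has determinant -2; D⁻¹ = [[-1, -1/2], [1, 1]].
Q⁻¹A = [[-14, -10], [4, 0], [8, 6]].
P = (Q⁻¹A)D⁻¹ = [[4, -3], [-4, -2], [-2, 2]].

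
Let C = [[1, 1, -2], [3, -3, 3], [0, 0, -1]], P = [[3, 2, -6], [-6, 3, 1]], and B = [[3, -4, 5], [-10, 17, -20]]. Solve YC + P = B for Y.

YC = B − P = [[0, -6, 11], [-4, 14, -21]].
C is on the right of Y, so right-multiply by C⁻¹: Y = (B − P)C⁻¹.
C has determinant 6; C⁻¹ = [[1/2, 1/6, -1/2], [1/2, -1/6, -3/2], [0, 0, -1]].
Y = (B − P)C⁻¹ = [[-3, 1, -2], [5, -3, 2]].

Y = [[-3, 1, -2], [5, -3, 2]]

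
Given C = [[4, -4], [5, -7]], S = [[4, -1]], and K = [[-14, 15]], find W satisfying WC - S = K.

W = [[0, -2]]

WC = K + S = [[-10, 14]].
Since C sits to the right of W, W = (K + S)C⁻¹.
det C = -8, so C⁻¹ = [[7/8, -1/2], [5/8, -1/2]].
W = (K + S)C⁻¹ = [[0, -2]].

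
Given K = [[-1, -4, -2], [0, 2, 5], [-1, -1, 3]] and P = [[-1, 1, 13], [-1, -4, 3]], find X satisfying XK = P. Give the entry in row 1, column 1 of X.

Since K sits to the right of X, X = PK⁻¹.
det K = 5; the adjugate gives K⁻¹ = [[11/5, 14/5, -16/5], [-1, -1, 1], [2/5, 3/5, -2/5]].
X = PK⁻¹ = [[-1, 1, 13], [-1, -4, 3]] · [[11/5, 14/5, -16/5], [-1, -1, 1], [2/5, 3/5, -2/5]] = [[2, 4, -1], [3, 3, -2]].

2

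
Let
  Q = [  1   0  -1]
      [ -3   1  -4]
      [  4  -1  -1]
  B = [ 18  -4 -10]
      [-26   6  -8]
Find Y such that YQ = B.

Y = [[1, 1, 5], [-6, 4, -2]]

Since Q sits to the right of Y, Y = BQ⁻¹.
det Q = -4, so Q⁻¹ = [[5/4, -1/4, -1/4], [19/4, -3/4, -7/4], [1/4, -1/4, -1/4]].
Y = BQ⁻¹ = [[18, -4, -10], [-26, 6, -8]] · [[5/4, -1/4, -1/4], [19/4, -3/4, -7/4], [1/4, -1/4, -1/4]] = [[1, 1, 5], [-6, 4, -2]].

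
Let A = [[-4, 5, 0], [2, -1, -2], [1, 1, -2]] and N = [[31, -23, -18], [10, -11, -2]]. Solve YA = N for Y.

Since A sits to the right of Y, Y = NA⁻¹.
det A = -6, so A⁻¹ = [[-2/3, -5/3, 5/3], [-1/3, -4/3, 4/3], [-1/2, -3/2, 1]].
Y = NA⁻¹ = [[31, -23, -18], [10, -11, -2]] · [[-2/3, -5/3, 5/3], [-1/3, -4/3, 4/3], [-1/2, -3/2, 1]] = [[-4, 6, 3], [-2, 1, 0]].

Y = [[-4, 6, 3], [-2, 1, 0]]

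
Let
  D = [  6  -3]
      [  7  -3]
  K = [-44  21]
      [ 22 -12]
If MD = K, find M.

Right-multiplying both sides by D⁻¹ gives M = KD⁻¹.
det D = 3; the adjugate gives D⁻¹ = [[-1, 1], [-7/3, 2]].
M = KD⁻¹ = [[-44, 21], [22, -12]] · [[-1, 1], [-7/3, 2]] = [[-5, -2], [6, -2]].

M = [[-5, -2], [6, -2]]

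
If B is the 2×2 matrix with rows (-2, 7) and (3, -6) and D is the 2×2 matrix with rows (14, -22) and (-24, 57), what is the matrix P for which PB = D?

P = [[2, 6], [3, -6]]

B is on the right of P, so right-multiply by B⁻¹: P = DB⁻¹.
det B = -9, so B⁻¹ = [[2/3, 7/9], [1/3, 2/9]].
P = DB⁻¹ = [[14, -22], [-24, 57]] · [[2/3, 7/9], [1/3, 2/9]] = [[2, 6], [3, -6]].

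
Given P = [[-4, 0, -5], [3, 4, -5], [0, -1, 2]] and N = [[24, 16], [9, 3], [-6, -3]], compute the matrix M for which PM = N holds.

Left-multiplying both sides by P⁻¹ gives M = P⁻¹N.
det P = 3; the adjugate gives P⁻¹ = [[1, 5/3, 20/3], [-2, -8/3, -35/3], [-1, -4/3, -16/3]].
M = P⁻¹N = [[1, 5/3, 20/3], [-2, -8/3, -35/3], [-1, -4/3, -16/3]] · [[24, 16], [9, 3], [-6, -3]] = [[-1, 1], [-2, -5], [-4, -4]].

M = [[-1, 1], [-2, -5], [-4, -4]]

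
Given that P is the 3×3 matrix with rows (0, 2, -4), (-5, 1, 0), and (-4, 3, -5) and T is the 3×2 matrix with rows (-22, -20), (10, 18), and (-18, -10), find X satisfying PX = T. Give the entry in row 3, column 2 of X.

4

Since P multiplies X on the left, X = P⁻¹T.
P has determinant -6; P⁻¹ = [[5/6, 1/3, -2/3], [25/6, 8/3, -10/3], [11/6, 4/3, -5/3]].
X = P⁻¹T = [[5/6, 1/3, -2/3], [25/6, 8/3, -10/3], [11/6, 4/3, -5/3]] · [[-22, -20], [10, 18], [-18, -10]] = [[-3, -4], [-5, -2], [3, 4]].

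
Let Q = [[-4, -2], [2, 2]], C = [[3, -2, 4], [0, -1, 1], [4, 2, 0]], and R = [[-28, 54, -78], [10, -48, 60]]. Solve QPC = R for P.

P = Q⁻¹RC⁻¹ (apply Q⁻¹ on the left and C⁻¹ on the right).
det Q = -4, so Q⁻¹ = [[-1/2, -1/2], [1/2, 1]].
C has determinant 2; C⁻¹ = [[-1, 4, 1], [2, -8, -3/2], [2, -7, -3/2]].
Q⁻¹R = [[9, -3, 9], [-4, -21, 21]].
P = (Q⁻¹R)C⁻¹ = [[3, -3, 0], [4, 5, -4]].

P = [[3, -3, 0], [4, 5, -4]]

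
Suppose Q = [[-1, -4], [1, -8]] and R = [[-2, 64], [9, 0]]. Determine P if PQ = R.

Right-multiplying both sides by Q⁻¹ gives P = RQ⁻¹.
det Q = 12, so Q⁻¹ = [[-2/3, 1/3], [-1/12, -1/12]].
P = RQ⁻¹ = [[-2, 64], [9, 0]] · [[-2/3, 1/3], [-1/12, -1/12]] = [[-4, -6], [-6, 3]].

P = [[-4, -6], [-6, 3]]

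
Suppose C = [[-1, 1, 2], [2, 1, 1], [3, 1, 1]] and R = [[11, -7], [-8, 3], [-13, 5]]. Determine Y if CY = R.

Y = [[-5, 2], [-2, 3], [4, -4]]

C is on the left of Y, so left-multiply by C⁻¹: Y = C⁻¹R.
det C = -1; the adjugate gives C⁻¹ = [[0, -1, 1], [-1, 7, -5], [1, -4, 3]].
Y = C⁻¹R = [[0, -1, 1], [-1, 7, -5], [1, -4, 3]] · [[11, -7], [-8, 3], [-13, 5]] = [[-5, 2], [-2, 3], [4, -4]].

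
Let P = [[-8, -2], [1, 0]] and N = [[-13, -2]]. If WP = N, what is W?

W = [[1, -5]]

P is on the right of W, so right-multiply by P⁻¹: W = NP⁻¹.
det P = 2; the adjugate gives P⁻¹ = [[0, 1], [-1/2, -4]].
W = NP⁻¹ = [[-13, -2]] · [[0, 1], [-1/2, -4]] = [[1, -5]].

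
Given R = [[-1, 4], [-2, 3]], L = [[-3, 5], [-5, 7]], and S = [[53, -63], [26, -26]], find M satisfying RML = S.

M = [[-2, -1], [3, -5]]

Left-multiply by R⁻¹ and right-multiply by L⁻¹: M = R⁻¹SL⁻¹.
det R = 5; the adjugate gives R⁻¹ = [[3/5, -4/5], [2/5, -1/5]].
L has determinant 4; L⁻¹ = [[7/4, -5/4], [5/4, -3/4]].
R⁻¹S = [[11, -17], [16, -20]].
M = (R⁻¹S)L⁻¹ = [[-2, -1], [3, -5]].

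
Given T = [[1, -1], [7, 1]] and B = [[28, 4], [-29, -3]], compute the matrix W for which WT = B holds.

W = [[0, 4], [-1, -4]]

T is on the right of W, so right-multiply by T⁻¹: W = BT⁻¹.
det T = 8, so T⁻¹ = [[1/8, 1/8], [-7/8, 1/8]].
W = BT⁻¹ = [[28, 4], [-29, -3]] · [[1/8, 1/8], [-7/8, 1/8]] = [[0, 4], [-1, -4]].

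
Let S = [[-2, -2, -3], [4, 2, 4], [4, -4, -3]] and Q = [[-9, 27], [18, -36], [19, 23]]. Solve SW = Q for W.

W = [[5, -2], [1, -4], [-1, -5]]

S is on the left of W, so left-multiply by S⁻¹: W = S⁻¹Q.
det S = -4; the adjugate gives S⁻¹ = [[-5/2, -3/2, 1/2], [-7, -9/2, 1], [6, 4, -1]].
W = S⁻¹Q = [[-5/2, -3/2, 1/2], [-7, -9/2, 1], [6, 4, -1]] · [[-9, 27], [18, -36], [19, 23]] = [[5, -2], [1, -4], [-1, -5]].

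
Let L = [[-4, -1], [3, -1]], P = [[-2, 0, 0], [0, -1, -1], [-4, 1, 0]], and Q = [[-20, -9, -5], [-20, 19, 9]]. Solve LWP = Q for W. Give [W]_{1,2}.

-2

W = L⁻¹QP⁻¹ (apply L⁻¹ on the left and P⁻¹ on the right).
det L = 7; the adjugate gives L⁻¹ = [[-1/7, 1/7], [-3/7, -4/7]].
P has determinant -2; P⁻¹ = [[-1/2, 0, 0], [-2, 0, 1], [2, -1, -1]].
L⁻¹Q = [[0, 4, 2], [20, -7, -3]].
W = (L⁻¹Q)P⁻¹ = [[-4, -2, 2], [-2, 3, -4]].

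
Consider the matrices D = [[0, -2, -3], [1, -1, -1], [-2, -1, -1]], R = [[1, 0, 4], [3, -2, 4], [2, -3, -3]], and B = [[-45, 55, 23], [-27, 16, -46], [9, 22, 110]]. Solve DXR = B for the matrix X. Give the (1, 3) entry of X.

X = D⁻¹BR⁻¹ (apply D⁻¹ on the left and R⁻¹ on the right).
det D = 3, so D⁻¹ = [[0, 1/3, -1/3], [1, -2, -1], [-1, 4/3, 2/3]].
det R = -2, so R⁻¹ = [[-9, 6, -4], [-17/2, 11/2, -4], [5/2, -3/2, 1]].
D⁻¹B = [[-12, -2, -52], [0, 1, 5], [15, -19, -11]].
X = (D⁻¹B)R⁻¹ = [[-5, -5, 4], [4, -2, 1], [-1, 2, 5]].

4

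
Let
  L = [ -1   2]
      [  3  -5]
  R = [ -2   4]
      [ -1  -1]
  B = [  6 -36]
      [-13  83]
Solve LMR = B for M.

M = L⁻¹BR⁻¹ (apply L⁻¹ on the left and R⁻¹ on the right).
L has determinant -1; L⁻¹ = [[5, 2], [3, 1]].
det R = 6; the adjugate gives R⁻¹ = [[-1/6, -2/3], [1/6, -1/3]].
L⁻¹B = [[4, -14], [5, -25]].
M = (L⁻¹B)R⁻¹ = [[-3, 2], [-5, 5]].

M = [[-3, 2], [-5, 5]]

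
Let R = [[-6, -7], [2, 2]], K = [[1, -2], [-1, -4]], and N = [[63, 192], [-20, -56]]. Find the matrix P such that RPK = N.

P = [[-4, 3], [2, 5]]

Left-multiply by R⁻¹ and right-multiply by K⁻¹: P = R⁻¹NK⁻¹.
det R = 2; the adjugate gives R⁻¹ = [[1, 7/2], [-1, -3]].
det K = -6, so K⁻¹ = [[2/3, -1/3], [-1/6, -1/6]].
R⁻¹N = [[-7, -4], [-3, -24]].
P = (R⁻¹N)K⁻¹ = [[-4, 3], [2, 5]].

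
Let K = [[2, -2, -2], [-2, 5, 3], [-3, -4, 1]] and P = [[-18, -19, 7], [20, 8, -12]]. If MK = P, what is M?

Right-multiplying both sides by K⁻¹ gives M = PK⁻¹.
det K = 2, so K⁻¹ = [[17/2, 5, 2], [-7/2, -2, -1], [23/2, 7, 3]].
M = PK⁻¹ = [[-18, -19, 7], [20, 8, -12]] · [[17/2, 5, 2], [-7/2, -2, -1], [23/2, 7, 3]] = [[-6, -3, 4], [4, 0, -4]].

M = [[-6, -3, 4], [4, 0, -4]]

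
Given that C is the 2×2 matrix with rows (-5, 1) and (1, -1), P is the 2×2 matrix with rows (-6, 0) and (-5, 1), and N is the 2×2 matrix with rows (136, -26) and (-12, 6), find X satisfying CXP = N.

X = [[1, 5], [4, -1]]

Isolating X: multiply by C⁻¹ from the left and P⁻¹ from the right, so X = C⁻¹NP⁻¹.
C has determinant 4; C⁻¹ = [[-1/4, -1/4], [-1/4, -5/4]].
P has determinant -6; P⁻¹ = [[-1/6, 0], [-5/6, 1]].
C⁻¹N = [[-31, 5], [-19, -1]].
X = (C⁻¹N)P⁻¹ = [[1, 5], [4, -1]].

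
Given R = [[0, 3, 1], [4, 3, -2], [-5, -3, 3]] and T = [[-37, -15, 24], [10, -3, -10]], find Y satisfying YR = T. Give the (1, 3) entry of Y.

5

Since R sits to the right of Y, Y = TR⁻¹.
det R = -3, so R⁻¹ = [[-1, 4, 3], [2/3, -5/3, -4/3], [-1, 5, 4]].
Y = TR⁻¹ = [[-37, -15, 24], [10, -3, -10]] · [[-1, 4, 3], [2/3, -5/3, -4/3], [-1, 5, 4]] = [[3, -3, 5], [-2, -5, -6]].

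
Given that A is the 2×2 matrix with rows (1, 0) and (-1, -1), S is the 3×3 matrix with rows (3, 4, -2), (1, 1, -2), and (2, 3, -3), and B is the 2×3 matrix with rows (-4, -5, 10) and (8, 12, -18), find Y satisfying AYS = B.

Left-multiply by A⁻¹ and right-multiply by S⁻¹: Y = A⁻¹BS⁻¹.
det A = -1; the adjugate gives A⁻¹ = [[1, 0], [-1, -1]].
det S = 3, so S⁻¹ = [[1, 2, -2], [-1/3, -5/3, 4/3], [1/3, -1/3, -1/3]].
A⁻¹B = [[-4, -5, 10], [-4, -7, 8]].
Y = (A⁻¹B)S⁻¹ = [[1, -3, -2], [1, 1, -4]].

Y = [[1, -3, -2], [1, 1, -4]]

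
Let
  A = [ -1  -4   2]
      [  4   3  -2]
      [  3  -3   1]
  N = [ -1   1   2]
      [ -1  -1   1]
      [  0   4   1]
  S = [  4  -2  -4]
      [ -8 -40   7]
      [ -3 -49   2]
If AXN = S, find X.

X = [[5, -3, -5], [-2, 4, 3], [0, 3, 2]]

Isolating X: multiply by A⁻¹ from the left and N⁻¹ from the right, so X = A⁻¹SN⁻¹.
det A = 1, so A⁻¹ = [[-3, -2, 2], [-10, -7, 6], [-21, -15, 13]].
det N = -2; the adjugate gives N⁻¹ = [[5/2, -7/2, -3/2], [-1/2, 1/2, 1/2], [2, -2, -1]].
A⁻¹S = [[-2, -12, 2], [-2, 6, 3], [-3, 5, 5]].
X = (A⁻¹S)N⁻¹ = [[5, -3, -5], [-2, 4, 3], [0, 3, 2]].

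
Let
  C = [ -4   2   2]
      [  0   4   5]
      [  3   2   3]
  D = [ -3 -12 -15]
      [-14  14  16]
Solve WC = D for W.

Since C sits to the right of W, W = DC⁻¹.
C has determinant -2; C⁻¹ = [[-1, 1, -1], [-15/2, 9, -10], [6, -7, 8]].
W = DC⁻¹ = [[-3, -12, -15], [-14, 14, 16]] · [[-1, 1, -1], [-15/2, 9, -10], [6, -7, 8]] = [[3, -6, 3], [5, 0, 2]].

W = [[3, -6, 3], [5, 0, 2]]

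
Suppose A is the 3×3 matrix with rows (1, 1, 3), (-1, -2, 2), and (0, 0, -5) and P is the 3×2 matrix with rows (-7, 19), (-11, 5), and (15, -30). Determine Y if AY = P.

Left-multiplying both sides by A⁻¹ gives Y = A⁻¹P.
det A = 5; the adjugate gives A⁻¹ = [[2, 1, 8/5], [-1, -1, -1], [0, 0, -1/5]].
Y = A⁻¹P = [[2, 1, 8/5], [-1, -1, -1], [0, 0, -1/5]] · [[-7, 19], [-11, 5], [15, -30]] = [[-1, -5], [3, 6], [-3, 6]].

Y = [[-1, -5], [3, 6], [-3, 6]]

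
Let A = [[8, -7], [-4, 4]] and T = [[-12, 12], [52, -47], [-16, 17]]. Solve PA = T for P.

Right-multiplying both sides by A⁻¹ gives P = TA⁻¹.
A has determinant 4; A⁻¹ = [[1, 7/4], [1, 2]].
P = TA⁻¹ = [[-12, 12], [52, -47], [-16, 17]] · [[1, 7/4], [1, 2]] = [[0, 3], [5, -3], [1, 6]].

P = [[0, 3], [5, -3], [1, 6]]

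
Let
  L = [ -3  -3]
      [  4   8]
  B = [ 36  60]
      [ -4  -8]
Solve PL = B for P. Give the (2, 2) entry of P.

-1

Right-multiplying both sides by L⁻¹ gives P = BL⁻¹.
det L = -12, so L⁻¹ = [[-2/3, -1/4], [1/3, 1/4]].
P = BL⁻¹ = [[36, 60], [-4, -8]] · [[-2/3, -1/4], [1/3, 1/4]] = [[-4, 6], [0, -1]].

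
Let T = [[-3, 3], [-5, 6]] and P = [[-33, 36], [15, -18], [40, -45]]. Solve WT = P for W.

T is on the right of W, so right-multiply by T⁻¹: W = PT⁻¹.
det T = -3; the adjugate gives T⁻¹ = [[-2, 1], [-5/3, 1]].
W = PT⁻¹ = [[-33, 36], [15, -18], [40, -45]] · [[-2, 1], [-5/3, 1]] = [[6, 3], [0, -3], [-5, -5]].

W = [[6, 3], [0, -3], [-5, -5]]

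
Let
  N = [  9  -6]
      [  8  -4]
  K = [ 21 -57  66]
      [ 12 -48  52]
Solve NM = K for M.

Left-multiplying both sides by N⁻¹ gives M = N⁻¹K.
det N = 12, so N⁻¹ = [[-1/3, 1/2], [-2/3, 3/4]].
M = N⁻¹K = [[-1/3, 1/2], [-2/3, 3/4]] · [[21, -57, 66], [12, -48, 52]] = [[-1, -5, 4], [-5, 2, -5]].

M = [[-1, -5, 4], [-5, 2, -5]]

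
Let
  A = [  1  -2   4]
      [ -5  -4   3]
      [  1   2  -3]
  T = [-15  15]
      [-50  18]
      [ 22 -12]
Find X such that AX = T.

Since A multiplies X on the left, X = A⁻¹T.
det A = 6, so A⁻¹ = [[1, 1/3, 5/3], [-2, -7/6, -23/6], [-1, -2/3, -7/3]].
X = A⁻¹T = [[1, 1/3, 5/3], [-2, -7/6, -23/6], [-1, -2/3, -7/3]] · [[-15, 15], [-50, 18], [22, -12]] = [[5, 1], [4, -5], [-3, 1]].

X = [[5, 1], [4, -5], [-3, 1]]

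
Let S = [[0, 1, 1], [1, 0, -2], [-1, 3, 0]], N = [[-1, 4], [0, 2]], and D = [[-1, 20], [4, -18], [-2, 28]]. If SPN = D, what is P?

Left-multiply by S⁻¹ and right-multiply by N⁻¹: P = S⁻¹DN⁻¹.
det S = 5, so S⁻¹ = [[6/5, 3/5, -2/5], [2/5, 1/5, 1/5], [3/5, -1/5, -1/5]].
det N = -2; the adjugate gives N⁻¹ = [[-1, 2], [0, 1/2]].
S⁻¹D = [[2, 2], [0, 10], [-1, 10]].
P = (S⁻¹D)N⁻¹ = [[-2, 5], [0, 5], [1, 3]].

P = [[-2, 5], [0, 5], [1, 3]]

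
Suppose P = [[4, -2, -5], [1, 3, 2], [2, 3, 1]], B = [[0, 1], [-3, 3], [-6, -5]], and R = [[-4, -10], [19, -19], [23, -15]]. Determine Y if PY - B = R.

Y = [[3, -5], [3, -3], [2, -1]]

PY = R + B = [[-4, -9], [16, -16], [17, -20]].
Since P multiplies Y on the left, Y = P⁻¹(R + B).
det P = -3; the adjugate gives P⁻¹ = [[1, 13/3, -11/3], [-1, -14/3, 13/3], [1, 16/3, -14/3]].
Y = P⁻¹(R + B) = [[3, -5], [3, -3], [2, -1]].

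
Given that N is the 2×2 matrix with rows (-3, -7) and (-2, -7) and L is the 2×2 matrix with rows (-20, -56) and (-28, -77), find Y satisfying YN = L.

N is on the right of Y, so right-multiply by N⁻¹: Y = LN⁻¹.
det N = 7; the adjugate gives N⁻¹ = [[-1, 1], [2/7, -3/7]].
Y = LN⁻¹ = [[-20, -56], [-28, -77]] · [[-1, 1], [2/7, -3/7]] = [[4, 4], [6, 5]].

Y = [[4, 4], [6, 5]]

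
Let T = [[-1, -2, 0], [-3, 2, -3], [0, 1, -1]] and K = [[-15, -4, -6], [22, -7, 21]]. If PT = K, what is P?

Right-multiplying both sides by T⁻¹ gives P = KT⁻¹.
det T = 5, so T⁻¹ = [[1/5, -2/5, 6/5], [-3/5, 1/5, -3/5], [-3/5, 1/5, -8/5]].
P = KT⁻¹ = [[-15, -4, -6], [22, -7, 21]] · [[1/5, -2/5, 6/5], [-3/5, 1/5, -3/5], [-3/5, 1/5, -8/5]] = [[3, 4, -6], [-4, -6, -3]].

P = [[3, 4, -6], [-4, -6, -3]]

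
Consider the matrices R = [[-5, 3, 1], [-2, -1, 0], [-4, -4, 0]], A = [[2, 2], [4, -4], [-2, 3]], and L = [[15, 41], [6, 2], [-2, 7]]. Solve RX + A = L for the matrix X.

X = [[-2, -5], [2, 4], [-3, 2]]

RX = L − A = [[13, 39], [2, 6], [0, 4]].
R is on the left of X, so left-multiply by R⁻¹: X = R⁻¹(L − A).
det R = 4, so R⁻¹ = [[0, -1, 1/4], [0, 1, -1/2], [1, -8, 11/4]].
X = R⁻¹(L − A) = [[-2, -5], [2, 4], [-3, 2]].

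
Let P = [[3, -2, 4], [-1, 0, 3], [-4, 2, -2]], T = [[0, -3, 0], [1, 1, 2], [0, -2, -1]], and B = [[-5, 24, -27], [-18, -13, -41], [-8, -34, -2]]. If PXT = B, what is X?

X = [[-1, 3, 1], [5, -3, -3], [-2, -5, 2]]

Left-multiply by P⁻¹ and right-multiply by T⁻¹: X = P⁻¹BT⁻¹.
det P = 2, so P⁻¹ = [[-3, 2, -3], [-7, 5, -13/2], [-1, 1, -1]].
T has determinant -3; T⁻¹ = [[-1, 1, 2], [-1/3, 0, 0], [2/3, 0, -1]].
P⁻¹B = [[3, 4, 5], [-3, -12, -3], [-5, -3, -12]].
X = (P⁻¹B)T⁻¹ = [[-1, 3, 1], [5, -3, -3], [-2, -5, 2]].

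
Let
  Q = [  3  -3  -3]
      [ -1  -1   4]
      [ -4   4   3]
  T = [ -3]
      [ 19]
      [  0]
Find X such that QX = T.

Left-multiplying both sides by Q⁻¹ gives X = Q⁻¹T.
det Q = 6; the adjugate gives Q⁻¹ = [[-19/6, -1/2, -5/2], [-13/6, -1/2, -3/2], [-4/3, 0, -1]].
X = Q⁻¹T = [[-19/6, -1/2, -5/2], [-13/6, -1/2, -3/2], [-4/3, 0, -1]] · [[-3], [19], [0]] = [[0], [-3], [4]].

X = [[0], [-3], [4]]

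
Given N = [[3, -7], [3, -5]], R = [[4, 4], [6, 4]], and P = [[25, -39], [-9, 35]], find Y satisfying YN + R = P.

YN = P − R = [[21, -43], [-15, 31]].
Right-multiplying both sides by N⁻¹ gives Y = (P − R)N⁻¹.
det N = 6, so N⁻¹ = [[-5/6, 7/6], [-1/2, 1/2]].
Y = (P − R)N⁻¹ = [[4, 3], [-3, -2]].

Y = [[4, 3], [-3, -2]]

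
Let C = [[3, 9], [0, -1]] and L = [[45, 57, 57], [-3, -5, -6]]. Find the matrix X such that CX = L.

Since C multiplies X on the left, X = C⁻¹L.
det C = -3, so C⁻¹ = [[1/3, 3], [0, -1]].
X = C⁻¹L = [[1/3, 3], [0, -1]] · [[45, 57, 57], [-3, -5, -6]] = [[6, 4, 1], [3, 5, 6]].

X = [[6, 4, 1], [3, 5, 6]]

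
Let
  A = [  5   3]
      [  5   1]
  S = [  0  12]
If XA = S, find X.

Right-multiplying both sides by A⁻¹ gives X = SA⁻¹.
det A = -10, so A⁻¹ = [[-1/10, 3/10], [1/2, -1/2]].
X = SA⁻¹ = [[0, 12]] · [[-1/10, 3/10], [1/2, -1/2]] = [[6, -6]].

X = [[6, -6]]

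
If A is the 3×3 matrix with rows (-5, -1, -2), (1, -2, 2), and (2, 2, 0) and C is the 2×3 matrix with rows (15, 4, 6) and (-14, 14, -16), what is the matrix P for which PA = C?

P = [[-2, 1, 2], [4, -4, 5]]

A is on the right of P, so right-multiply by A⁻¹: P = CA⁻¹.
det A = 4; the adjugate gives A⁻¹ = [[-1, -1, -3/2], [1, 1, 2], [3/2, 2, 11/4]].
P = CA⁻¹ = [[15, 4, 6], [-14, 14, -16]] · [[-1, -1, -3/2], [1, 1, 2], [3/2, 2, 11/4]] = [[-2, 1, 2], [4, -4, 5]].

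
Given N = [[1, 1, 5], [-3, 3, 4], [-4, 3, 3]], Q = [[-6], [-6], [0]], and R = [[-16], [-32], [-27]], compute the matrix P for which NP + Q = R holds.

P = [[3], [-3], [-2]]

NP = R − Q = [[-10], [-26], [-27]].
N is on the left of P, so left-multiply by N⁻¹: P = N⁻¹(R − Q).
det N = 5; the adjugate gives N⁻¹ = [[-3/5, 12/5, -11/5], [-7/5, 23/5, -19/5], [3/5, -7/5, 6/5]].
P = N⁻¹(R − Q) = [[3], [-3], [-2]].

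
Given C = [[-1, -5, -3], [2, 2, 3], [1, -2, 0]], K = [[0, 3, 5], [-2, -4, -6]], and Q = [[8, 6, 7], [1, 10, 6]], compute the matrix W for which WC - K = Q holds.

W = [[-1, 3, 1], [-4, -4, 3]]

WC = Q + K = [[8, 9, 12], [-1, 6, 0]].
Since C sits to the right of W, W = (Q + K)C⁻¹.
C has determinant -3; C⁻¹ = [[-2, -2, 3], [-1, -1, 1], [2, 7/3, -8/3]].
W = (Q + K)C⁻¹ = [[-1, 3, 1], [-4, -4, 3]].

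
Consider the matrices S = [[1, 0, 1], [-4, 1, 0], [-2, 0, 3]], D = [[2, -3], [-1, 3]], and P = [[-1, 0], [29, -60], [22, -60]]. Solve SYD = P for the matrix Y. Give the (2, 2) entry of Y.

Y = S⁻¹PD⁻¹ (apply S⁻¹ on the left and D⁻¹ on the right).
det S = 5; the adjugate gives S⁻¹ = [[3/5, 0, -1/5], [12/5, 1, -4/5], [2/5, 0, 1/5]].
D has determinant 3; D⁻¹ = [[1, 1], [1/3, 2/3]].
S⁻¹P = [[-5, 12], [9, -12], [4, -12]].
Y = (S⁻¹P)D⁻¹ = [[-1, 3], [5, 1], [0, -4]].

1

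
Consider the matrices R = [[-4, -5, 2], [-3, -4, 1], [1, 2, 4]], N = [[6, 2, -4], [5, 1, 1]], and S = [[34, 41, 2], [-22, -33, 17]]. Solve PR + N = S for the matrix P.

P = [[-3, -4, 4], [4, 4, 1]]

PR = S − N = [[28, 39, 6], [-27, -34, 16]].
Right-multiplying both sides by R⁻¹ gives P = (S − N)R⁻¹.
det R = 3, so R⁻¹ = [[-6, 8, 1], [13/3, -6, -2/3], [-2/3, 1, 1/3]].
P = (S − N)R⁻¹ = [[-3, -4, 4], [4, 4, 1]].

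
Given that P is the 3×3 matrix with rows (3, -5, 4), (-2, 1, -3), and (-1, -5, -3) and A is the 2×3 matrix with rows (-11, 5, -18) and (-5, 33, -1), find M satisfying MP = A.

Since P sits to the right of M, M = AP⁻¹.
det P = 5; the adjugate gives P⁻¹ = [[-18/5, -7, 11/5], [-3/5, -1, 1/5], [11/5, 4, -7/5]].
M = AP⁻¹ = [[-11, 5, -18], [-5, 33, -1]] · [[-18/5, -7, 11/5], [-3/5, -1, 1/5], [11/5, 4, -7/5]] = [[-3, 0, 2], [-4, -2, -3]].

M = [[-3, 0, 2], [-4, -2, -3]]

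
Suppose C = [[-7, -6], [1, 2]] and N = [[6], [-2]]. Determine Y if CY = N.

Since C multiplies Y on the left, Y = C⁻¹N.
det C = -8, so C⁻¹ = [[-1/4, -3/4], [1/8, 7/8]].
Y = C⁻¹N = [[-1/4, -3/4], [1/8, 7/8]] · [[6], [-2]] = [[0], [-1]].

Y = [[0], [-1]]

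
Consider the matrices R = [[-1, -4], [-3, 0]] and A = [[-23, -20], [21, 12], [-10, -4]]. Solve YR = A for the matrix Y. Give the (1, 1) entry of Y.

Since R sits to the right of Y, Y = AR⁻¹.
det R = -12, so R⁻¹ = [[0, -1/3], [-1/4, 1/12]].
Y = AR⁻¹ = [[-23, -20], [21, 12], [-10, -4]] · [[0, -1/3], [-1/4, 1/12]] = [[5, 6], [-3, -6], [1, 3]].

5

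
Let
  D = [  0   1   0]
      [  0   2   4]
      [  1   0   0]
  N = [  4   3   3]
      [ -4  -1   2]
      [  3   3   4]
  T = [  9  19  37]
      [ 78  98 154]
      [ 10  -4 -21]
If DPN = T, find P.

P = [[-1, -5, -2], [5, 5, 3], [0, 0, 5]]

Left-multiply by D⁻¹ and right-multiply by N⁻¹: P = D⁻¹TN⁻¹.
D has determinant 4; D⁻¹ = [[0, 0, 1], [1, 0, 0], [-1/2, 1/4, 0]].
det N = -1; the adjugate gives N⁻¹ = [[10, 3, -9], [-22, -7, 20], [9, 3, -8]].
D⁻¹T = [[10, -4, -21], [9, 19, 37], [15, 15, 20]].
P = (D⁻¹T)N⁻¹ = [[-1, -5, -2], [5, 5, 3], [0, 0, 5]].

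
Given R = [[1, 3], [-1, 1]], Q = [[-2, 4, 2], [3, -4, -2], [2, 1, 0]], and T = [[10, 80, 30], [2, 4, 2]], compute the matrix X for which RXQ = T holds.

Isolating X: multiply by R⁻¹ from the left and Q⁻¹ from the right, so X = R⁻¹TQ⁻¹.
det R = 4, so R⁻¹ = [[1/4, -3/4], [1/4, 1/4]].
det Q = 2; the adjugate gives Q⁻¹ = [[1, 1, 0], [-2, -2, 1], [11/2, 5, -2]].
R⁻¹T = [[1, 17, 6], [3, 21, 8]].
X = (R⁻¹T)Q⁻¹ = [[0, -3, 5], [5, 1, 5]].

X = [[0, -3, 5], [5, 1, 5]]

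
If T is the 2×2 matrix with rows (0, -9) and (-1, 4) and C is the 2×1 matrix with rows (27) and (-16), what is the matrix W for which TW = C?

W = [[4], [-3]]

T is on the left of W, so left-multiply by T⁻¹: W = T⁻¹C.
det T = -9, so T⁻¹ = [[-4/9, -1], [-1/9, 0]].
W = T⁻¹C = [[-4/9, -1], [-1/9, 0]] · [[27], [-16]] = [[4], [-3]].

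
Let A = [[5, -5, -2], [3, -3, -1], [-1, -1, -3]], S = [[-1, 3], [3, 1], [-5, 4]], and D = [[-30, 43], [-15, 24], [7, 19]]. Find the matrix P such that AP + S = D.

P = [[-5, 3], [2, -3], [-3, -5]]

AP = D − S = [[-29, 40], [-18, 23], [12, 15]].
Since A multiplies P on the left, P = A⁻¹(D − S).
A has determinant 2; A⁻¹ = [[4, -13/2, -1/2], [5, -17/2, -1/2], [-3, 5, 0]].
P = A⁻¹(D − S) = [[-5, 3], [2, -3], [-3, -5]].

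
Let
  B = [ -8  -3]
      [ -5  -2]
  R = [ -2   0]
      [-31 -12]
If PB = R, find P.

P = [[4, -6], [2, 3]]

B is on the right of P, so right-multiply by B⁻¹: P = RB⁻¹.
B has determinant 1; B⁻¹ = [[-2, 3], [5, -8]].
P = RB⁻¹ = [[-2, 0], [-31, -12]] · [[-2, 3], [5, -8]] = [[4, -6], [2, 3]].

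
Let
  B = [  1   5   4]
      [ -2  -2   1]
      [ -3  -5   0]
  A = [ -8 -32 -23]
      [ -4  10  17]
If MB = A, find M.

B is on the right of M, so right-multiply by B⁻¹: M = AB⁻¹.
B has determinant 6; B⁻¹ = [[5/6, -10/3, 13/6], [-1/2, 2, -3/2], [2/3, -5/3, 4/3]].
M = AB⁻¹ = [[-8, -32, -23], [-4, 10, 17]] · [[5/6, -10/3, 13/6], [-1/2, 2, -3/2], [2/3, -5/3, 4/3]] = [[-6, 1, 0], [3, 5, -1]].

M = [[-6, 1, 0], [3, 5, -1]]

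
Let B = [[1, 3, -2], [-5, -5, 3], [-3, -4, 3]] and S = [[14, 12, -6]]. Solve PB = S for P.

B is on the right of P, so right-multiply by B⁻¹: P = SB⁻¹.
B has determinant 5; B⁻¹ = [[-3/5, -1/5, -1/5], [6/5, -3/5, 7/5], [1, -1, 2]].
P = SB⁻¹ = [[14, 12, -6]] · [[-3/5, -1/5, -1/5], [6/5, -3/5, 7/5], [1, -1, 2]] = [[0, -4, 2]].

P = [[0, -4, 2]]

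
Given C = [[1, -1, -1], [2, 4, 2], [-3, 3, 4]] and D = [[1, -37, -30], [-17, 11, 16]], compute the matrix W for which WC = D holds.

Right-multiplying both sides by C⁻¹ gives W = DC⁻¹.
det C = 6, so C⁻¹ = [[5/3, 1/6, 1/3], [-7/3, 1/6, -2/3], [3, 0, 1]].
W = DC⁻¹ = [[1, -37, -30], [-17, 11, 16]] · [[5/3, 1/6, 1/3], [-7/3, 1/6, -2/3], [3, 0, 1]] = [[-2, -6, -5], [-6, -1, 3]].

W = [[-2, -6, -5], [-6, -1, 3]]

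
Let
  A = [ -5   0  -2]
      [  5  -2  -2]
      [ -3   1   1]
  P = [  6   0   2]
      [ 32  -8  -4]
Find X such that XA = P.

X = [[-1, -1, -2], [-2, 2, -4]]

Right-multiplying both sides by A⁻¹ gives X = PA⁻¹.
A has determinant 2; A⁻¹ = [[0, -1, -2], [1/2, -11/2, -10], [-1/2, 5/2, 5]].
X = PA⁻¹ = [[6, 0, 2], [32, -8, -4]] · [[0, -1, -2], [1/2, -11/2, -10], [-1/2, 5/2, 5]] = [[-1, -1, -2], [-2, 2, -4]].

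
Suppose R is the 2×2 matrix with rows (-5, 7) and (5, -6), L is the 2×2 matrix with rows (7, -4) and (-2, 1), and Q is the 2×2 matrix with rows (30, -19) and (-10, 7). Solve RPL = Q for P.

P = [[4, 3], [4, 4]]

Isolating P: multiply by R⁻¹ from the left and L⁻¹ from the right, so P = R⁻¹QL⁻¹.
det R = -5, so R⁻¹ = [[6/5, 7/5], [1, 1]].
det L = -1; the adjugate gives L⁻¹ = [[-1, -4], [-2, -7]].
R⁻¹Q = [[22, -13], [20, -12]].
P = (R⁻¹Q)L⁻¹ = [[4, 3], [4, 4]].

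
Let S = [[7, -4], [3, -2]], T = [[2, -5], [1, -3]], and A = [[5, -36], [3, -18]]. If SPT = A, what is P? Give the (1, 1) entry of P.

Isolating P: multiply by S⁻¹ from the left and T⁻¹ from the right, so P = S⁻¹AT⁻¹.
S has determinant -2; S⁻¹ = [[1, -2], [3/2, -7/2]].
T has determinant -1; T⁻¹ = [[3, -5], [1, -2]].
S⁻¹A = [[-1, 0], [-3, 9]].
P = (S⁻¹A)T⁻¹ = [[-3, 5], [0, -3]].

-3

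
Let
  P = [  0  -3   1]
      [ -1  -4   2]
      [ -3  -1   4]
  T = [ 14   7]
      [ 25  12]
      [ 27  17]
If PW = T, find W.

W = [[-5, 0], [-4, -1], [2, 4]]

Since P multiplies W on the left, W = P⁻¹T.
det P = -5; the adjugate gives P⁻¹ = [[14/5, -11/5, 2/5], [2/5, -3/5, 1/5], [11/5, -9/5, 3/5]].
W = P⁻¹T = [[14/5, -11/5, 2/5], [2/5, -3/5, 1/5], [11/5, -9/5, 3/5]] · [[14, 7], [25, 12], [27, 17]] = [[-5, 0], [-4, -1], [2, 4]].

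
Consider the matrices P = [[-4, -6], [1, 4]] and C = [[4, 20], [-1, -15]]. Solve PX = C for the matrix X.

X = [[-1, 1], [0, -4]]

Since P multiplies X on the left, X = P⁻¹C.
det P = -10, so P⁻¹ = [[-2/5, -3/5], [1/10, 2/5]].
X = P⁻¹C = [[-2/5, -3/5], [1/10, 2/5]] · [[4, 20], [-1, -15]] = [[-1, 1], [0, -4]].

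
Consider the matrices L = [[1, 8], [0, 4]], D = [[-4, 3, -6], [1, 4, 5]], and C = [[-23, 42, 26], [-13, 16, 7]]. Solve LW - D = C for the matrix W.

LW = C + D = [[-27, 45, 20], [-12, 20, 12]].
L is on the left of W, so left-multiply by L⁻¹: W = L⁻¹(C + D).
det L = 4; the adjugate gives L⁻¹ = [[1, -2], [0, 1/4]].
W = L⁻¹(C + D) = [[-3, 5, -4], [-3, 5, 3]].

W = [[-3, 5, -4], [-3, 5, 3]]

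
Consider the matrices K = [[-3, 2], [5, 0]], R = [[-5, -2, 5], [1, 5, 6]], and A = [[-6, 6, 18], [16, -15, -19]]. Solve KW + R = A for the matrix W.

W = [[3, -4, -5], [4, -2, -1]]

KW = A − R = [[-1, 8, 13], [15, -20, -25]].
Left-multiplying both sides by K⁻¹ gives W = K⁻¹(A − R).
det K = -10; the adjugate gives K⁻¹ = [[0, 1/5], [1/2, 3/10]].
W = K⁻¹(A − R) = [[3, -4, -5], [4, -2, -1]].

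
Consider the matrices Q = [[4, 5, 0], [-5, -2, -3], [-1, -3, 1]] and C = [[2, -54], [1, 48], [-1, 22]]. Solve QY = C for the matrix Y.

Y = [[3, -6], [-2, -6], [-4, -2]]

Left-multiplying both sides by Q⁻¹ gives Y = Q⁻¹C.
det Q = -4, so Q⁻¹ = [[11/4, 5/4, 15/4], [-2, -1, -3], [-13/4, -7/4, -17/4]].
Y = Q⁻¹C = [[11/4, 5/4, 15/4], [-2, -1, -3], [-13/4, -7/4, -17/4]] · [[2, -54], [1, 48], [-1, 22]] = [[3, -6], [-2, -6], [-4, -2]].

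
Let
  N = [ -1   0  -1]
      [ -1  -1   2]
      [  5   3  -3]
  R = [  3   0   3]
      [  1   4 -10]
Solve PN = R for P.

P = [[-3, 0, 0], [5, -1, 1]]

N is on the right of P, so right-multiply by N⁻¹: P = RN⁻¹.
N has determinant 1; N⁻¹ = [[-3, -3, -1], [7, 8, 3], [2, 3, 1]].
P = RN⁻¹ = [[3, 0, 3], [1, 4, -10]] · [[-3, -3, -1], [7, 8, 3], [2, 3, 1]] = [[-3, 0, 0], [5, -1, 1]].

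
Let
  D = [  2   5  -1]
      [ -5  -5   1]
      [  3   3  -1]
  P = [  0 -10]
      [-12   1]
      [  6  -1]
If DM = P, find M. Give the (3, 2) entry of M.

Since D multiplies M on the left, M = D⁻¹P.
det D = -6, so D⁻¹ = [[-1/3, -1/3, 0], [1/3, -1/6, -1/2], [0, -3/2, -5/2]].
M = D⁻¹P = [[-1/3, -1/3, 0], [1/3, -1/6, -1/2], [0, -3/2, -5/2]] · [[0, -10], [-12, 1], [6, -1]] = [[4, 3], [-1, -3], [3, 1]].

1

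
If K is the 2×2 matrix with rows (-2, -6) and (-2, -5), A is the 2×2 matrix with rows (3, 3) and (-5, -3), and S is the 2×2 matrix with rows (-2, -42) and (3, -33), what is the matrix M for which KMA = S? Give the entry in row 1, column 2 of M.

Left-multiply by K⁻¹ and right-multiply by A⁻¹: M = K⁻¹SA⁻¹.
K has determinant -2; K⁻¹ = [[5/2, -3], [-1, 1]].
det A = 6; the adjugate gives A⁻¹ = [[-1/2, -1/2], [5/6, 1/2]].
K⁻¹S = [[-14, -6], [5, 9]].
M = (K⁻¹S)A⁻¹ = [[2, 4], [5, 2]].

4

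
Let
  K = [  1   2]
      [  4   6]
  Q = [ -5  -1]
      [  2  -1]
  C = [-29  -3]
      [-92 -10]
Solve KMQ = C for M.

M = K⁻¹CQ⁻¹ (apply K⁻¹ on the left and Q⁻¹ on the right).
det K = -2, so K⁻¹ = [[-3, 1], [2, -1/2]].
det Q = 7; the adjugate gives Q⁻¹ = [[-1/7, 1/7], [-2/7, -5/7]].
K⁻¹C = [[-5, -1], [-12, -1]].
M = (K⁻¹C)Q⁻¹ = [[1, 0], [2, -1]].

M = [[1, 0], [2, -1]]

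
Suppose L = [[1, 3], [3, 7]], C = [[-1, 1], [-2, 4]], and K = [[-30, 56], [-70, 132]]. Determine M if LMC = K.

M = [[-2, 1], [2, 4]]

M = L⁻¹KC⁻¹ (apply L⁻¹ on the left and C⁻¹ on the right).
det L = -2; the adjugate gives L⁻¹ = [[-7/2, 3/2], [3/2, -1/2]].
C has determinant -2; C⁻¹ = [[-2, 1/2], [-1, 1/2]].
L⁻¹K = [[0, 2], [-10, 18]].
M = (L⁻¹K)C⁻¹ = [[-2, 1], [2, 4]].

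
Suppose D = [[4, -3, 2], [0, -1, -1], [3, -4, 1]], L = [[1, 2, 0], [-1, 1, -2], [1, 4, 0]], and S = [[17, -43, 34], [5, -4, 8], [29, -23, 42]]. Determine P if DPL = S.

P = [[-2, 0, -5], [-5, 5, -1], [3, -1, 2]]

Left-multiply by D⁻¹ and right-multiply by L⁻¹: P = D⁻¹SL⁻¹.
det D = -5, so D⁻¹ = [[1, 1, -1], [3/5, 2/5, -4/5], [-3/5, -7/5, 4/5]].
det L = 4; the adjugate gives L⁻¹ = [[2, 0, -1], [-1/2, 0, 1/2], [-5/4, -1/2, 3/4]].
D⁻¹S = [[-7, -24, 0], [-11, -9, -10], [6, 13, 2]].
P = (D⁻¹S)L⁻¹ = [[-2, 0, -5], [-5, 5, -1], [3, -1, 2]].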